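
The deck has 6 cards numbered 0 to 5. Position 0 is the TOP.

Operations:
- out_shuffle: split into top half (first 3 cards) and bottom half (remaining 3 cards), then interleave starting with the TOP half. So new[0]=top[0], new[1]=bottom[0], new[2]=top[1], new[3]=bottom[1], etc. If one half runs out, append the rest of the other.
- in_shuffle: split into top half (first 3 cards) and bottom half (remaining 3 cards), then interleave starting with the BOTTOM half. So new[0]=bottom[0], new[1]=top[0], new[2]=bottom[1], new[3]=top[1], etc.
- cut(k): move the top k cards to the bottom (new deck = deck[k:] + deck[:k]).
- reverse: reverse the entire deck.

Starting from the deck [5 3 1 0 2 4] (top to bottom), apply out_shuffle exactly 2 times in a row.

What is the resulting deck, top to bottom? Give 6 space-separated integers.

After op 1 (out_shuffle): [5 0 3 2 1 4]
After op 2 (out_shuffle): [5 2 0 1 3 4]

Answer: 5 2 0 1 3 4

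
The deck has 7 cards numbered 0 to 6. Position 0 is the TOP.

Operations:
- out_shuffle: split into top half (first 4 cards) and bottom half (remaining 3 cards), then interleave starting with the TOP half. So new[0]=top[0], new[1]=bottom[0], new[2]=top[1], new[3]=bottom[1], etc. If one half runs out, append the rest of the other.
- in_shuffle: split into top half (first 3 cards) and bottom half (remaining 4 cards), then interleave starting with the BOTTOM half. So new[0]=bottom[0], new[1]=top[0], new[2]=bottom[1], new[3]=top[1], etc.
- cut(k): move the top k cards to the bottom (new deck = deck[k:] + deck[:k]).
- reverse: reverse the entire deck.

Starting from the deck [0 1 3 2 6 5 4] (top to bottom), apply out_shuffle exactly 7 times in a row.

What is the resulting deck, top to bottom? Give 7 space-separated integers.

After op 1 (out_shuffle): [0 6 1 5 3 4 2]
After op 2 (out_shuffle): [0 3 6 4 1 2 5]
After op 3 (out_shuffle): [0 1 3 2 6 5 4]
After op 4 (out_shuffle): [0 6 1 5 3 4 2]
After op 5 (out_shuffle): [0 3 6 4 1 2 5]
After op 6 (out_shuffle): [0 1 3 2 6 5 4]
After op 7 (out_shuffle): [0 6 1 5 3 4 2]

Answer: 0 6 1 5 3 4 2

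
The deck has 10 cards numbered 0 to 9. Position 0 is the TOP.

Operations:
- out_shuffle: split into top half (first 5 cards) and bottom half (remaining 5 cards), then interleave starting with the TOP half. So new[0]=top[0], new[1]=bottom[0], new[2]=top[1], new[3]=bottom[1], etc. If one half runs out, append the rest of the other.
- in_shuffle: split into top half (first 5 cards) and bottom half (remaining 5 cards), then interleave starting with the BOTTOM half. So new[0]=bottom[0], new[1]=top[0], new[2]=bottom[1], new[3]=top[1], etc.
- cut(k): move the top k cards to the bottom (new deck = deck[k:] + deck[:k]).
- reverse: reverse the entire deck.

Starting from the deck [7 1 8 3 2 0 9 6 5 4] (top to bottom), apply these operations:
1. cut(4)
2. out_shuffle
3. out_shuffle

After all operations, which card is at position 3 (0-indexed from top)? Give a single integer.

After op 1 (cut(4)): [2 0 9 6 5 4 7 1 8 3]
After op 2 (out_shuffle): [2 4 0 7 9 1 6 8 5 3]
After op 3 (out_shuffle): [2 1 4 6 0 8 7 5 9 3]
Position 3: card 6.

Answer: 6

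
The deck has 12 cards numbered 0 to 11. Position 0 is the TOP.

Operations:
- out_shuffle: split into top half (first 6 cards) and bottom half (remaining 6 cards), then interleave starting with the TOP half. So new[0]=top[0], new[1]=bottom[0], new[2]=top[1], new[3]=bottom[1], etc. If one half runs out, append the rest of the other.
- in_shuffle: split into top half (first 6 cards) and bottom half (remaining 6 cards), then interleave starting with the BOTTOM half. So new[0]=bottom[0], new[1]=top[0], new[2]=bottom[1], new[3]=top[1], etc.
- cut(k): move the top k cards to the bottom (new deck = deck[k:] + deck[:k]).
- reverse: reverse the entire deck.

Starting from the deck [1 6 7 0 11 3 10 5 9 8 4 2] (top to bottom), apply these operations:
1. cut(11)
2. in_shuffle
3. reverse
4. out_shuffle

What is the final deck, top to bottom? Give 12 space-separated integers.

Answer: 11 6 4 5 0 1 8 10 7 2 9 3

Derivation:
After op 1 (cut(11)): [2 1 6 7 0 11 3 10 5 9 8 4]
After op 2 (in_shuffle): [3 2 10 1 5 6 9 7 8 0 4 11]
After op 3 (reverse): [11 4 0 8 7 9 6 5 1 10 2 3]
After op 4 (out_shuffle): [11 6 4 5 0 1 8 10 7 2 9 3]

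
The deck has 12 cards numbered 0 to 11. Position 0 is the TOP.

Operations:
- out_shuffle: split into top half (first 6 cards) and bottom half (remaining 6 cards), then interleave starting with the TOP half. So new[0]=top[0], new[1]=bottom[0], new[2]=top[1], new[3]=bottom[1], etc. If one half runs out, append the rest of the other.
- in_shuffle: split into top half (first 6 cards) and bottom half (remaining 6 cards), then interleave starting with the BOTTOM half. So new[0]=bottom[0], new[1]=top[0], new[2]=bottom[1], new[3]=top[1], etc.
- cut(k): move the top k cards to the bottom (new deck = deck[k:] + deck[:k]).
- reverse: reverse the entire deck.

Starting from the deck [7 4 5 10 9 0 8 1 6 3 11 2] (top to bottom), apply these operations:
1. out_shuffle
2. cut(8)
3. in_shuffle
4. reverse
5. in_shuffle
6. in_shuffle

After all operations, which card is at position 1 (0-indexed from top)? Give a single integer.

After op 1 (out_shuffle): [7 8 4 1 5 6 10 3 9 11 0 2]
After op 2 (cut(8)): [9 11 0 2 7 8 4 1 5 6 10 3]
After op 3 (in_shuffle): [4 9 1 11 5 0 6 2 10 7 3 8]
After op 4 (reverse): [8 3 7 10 2 6 0 5 11 1 9 4]
After op 5 (in_shuffle): [0 8 5 3 11 7 1 10 9 2 4 6]
After op 6 (in_shuffle): [1 0 10 8 9 5 2 3 4 11 6 7]
Position 1: card 0.

Answer: 0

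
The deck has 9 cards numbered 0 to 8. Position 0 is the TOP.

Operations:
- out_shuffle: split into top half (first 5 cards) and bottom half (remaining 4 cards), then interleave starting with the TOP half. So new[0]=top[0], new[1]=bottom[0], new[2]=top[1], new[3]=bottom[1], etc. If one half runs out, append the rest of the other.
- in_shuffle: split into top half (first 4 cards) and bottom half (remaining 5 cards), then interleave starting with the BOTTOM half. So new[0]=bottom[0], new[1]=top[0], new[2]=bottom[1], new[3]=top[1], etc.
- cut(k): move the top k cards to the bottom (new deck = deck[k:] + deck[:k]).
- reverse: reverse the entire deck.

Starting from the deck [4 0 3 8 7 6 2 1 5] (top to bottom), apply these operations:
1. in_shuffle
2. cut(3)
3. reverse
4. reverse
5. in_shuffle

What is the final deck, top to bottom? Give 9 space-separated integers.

After op 1 (in_shuffle): [7 4 6 0 2 3 1 8 5]
After op 2 (cut(3)): [0 2 3 1 8 5 7 4 6]
After op 3 (reverse): [6 4 7 5 8 1 3 2 0]
After op 4 (reverse): [0 2 3 1 8 5 7 4 6]
After op 5 (in_shuffle): [8 0 5 2 7 3 4 1 6]

Answer: 8 0 5 2 7 3 4 1 6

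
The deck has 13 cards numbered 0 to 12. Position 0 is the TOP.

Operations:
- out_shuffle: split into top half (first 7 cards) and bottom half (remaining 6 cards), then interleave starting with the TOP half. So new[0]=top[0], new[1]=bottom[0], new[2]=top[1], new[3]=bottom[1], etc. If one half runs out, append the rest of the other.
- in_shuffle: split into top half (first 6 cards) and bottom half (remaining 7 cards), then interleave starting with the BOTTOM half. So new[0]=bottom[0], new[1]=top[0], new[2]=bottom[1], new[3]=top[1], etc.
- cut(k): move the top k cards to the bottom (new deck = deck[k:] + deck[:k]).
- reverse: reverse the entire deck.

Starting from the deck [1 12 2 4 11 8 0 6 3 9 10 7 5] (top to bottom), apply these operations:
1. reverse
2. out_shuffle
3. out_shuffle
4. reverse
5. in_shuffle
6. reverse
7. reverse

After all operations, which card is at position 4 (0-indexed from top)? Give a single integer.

After op 1 (reverse): [5 7 10 9 3 6 0 8 11 4 2 12 1]
After op 2 (out_shuffle): [5 8 7 11 10 4 9 2 3 12 6 1 0]
After op 3 (out_shuffle): [5 2 8 3 7 12 11 6 10 1 4 0 9]
After op 4 (reverse): [9 0 4 1 10 6 11 12 7 3 8 2 5]
After op 5 (in_shuffle): [11 9 12 0 7 4 3 1 8 10 2 6 5]
After op 6 (reverse): [5 6 2 10 8 1 3 4 7 0 12 9 11]
After op 7 (reverse): [11 9 12 0 7 4 3 1 8 10 2 6 5]
Position 4: card 7.

Answer: 7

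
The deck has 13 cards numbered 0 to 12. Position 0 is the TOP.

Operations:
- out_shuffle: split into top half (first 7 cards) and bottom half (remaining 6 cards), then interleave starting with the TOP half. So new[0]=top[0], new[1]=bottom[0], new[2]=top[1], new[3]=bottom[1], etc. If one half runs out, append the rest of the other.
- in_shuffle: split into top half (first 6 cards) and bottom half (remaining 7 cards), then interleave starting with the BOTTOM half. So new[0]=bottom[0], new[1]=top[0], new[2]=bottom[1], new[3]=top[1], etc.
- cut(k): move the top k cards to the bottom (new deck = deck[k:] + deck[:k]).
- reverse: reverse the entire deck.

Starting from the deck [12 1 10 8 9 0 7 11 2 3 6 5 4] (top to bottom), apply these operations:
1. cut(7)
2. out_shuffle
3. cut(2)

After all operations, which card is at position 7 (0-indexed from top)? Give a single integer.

Answer: 0

Derivation:
After op 1 (cut(7)): [11 2 3 6 5 4 12 1 10 8 9 0 7]
After op 2 (out_shuffle): [11 1 2 10 3 8 6 9 5 0 4 7 12]
After op 3 (cut(2)): [2 10 3 8 6 9 5 0 4 7 12 11 1]
Position 7: card 0.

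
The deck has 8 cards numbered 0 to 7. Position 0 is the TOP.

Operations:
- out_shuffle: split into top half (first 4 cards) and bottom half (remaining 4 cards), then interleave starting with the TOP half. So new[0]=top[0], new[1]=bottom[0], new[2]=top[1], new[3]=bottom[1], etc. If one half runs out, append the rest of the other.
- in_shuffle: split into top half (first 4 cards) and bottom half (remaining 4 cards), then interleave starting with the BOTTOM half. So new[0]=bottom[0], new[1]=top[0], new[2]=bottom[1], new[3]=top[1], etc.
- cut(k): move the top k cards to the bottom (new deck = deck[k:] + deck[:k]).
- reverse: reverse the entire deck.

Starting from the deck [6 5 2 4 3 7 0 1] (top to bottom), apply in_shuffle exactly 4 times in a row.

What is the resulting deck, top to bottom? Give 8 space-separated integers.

Answer: 4 1 2 0 5 7 6 3

Derivation:
After op 1 (in_shuffle): [3 6 7 5 0 2 1 4]
After op 2 (in_shuffle): [0 3 2 6 1 7 4 5]
After op 3 (in_shuffle): [1 0 7 3 4 2 5 6]
After op 4 (in_shuffle): [4 1 2 0 5 7 6 3]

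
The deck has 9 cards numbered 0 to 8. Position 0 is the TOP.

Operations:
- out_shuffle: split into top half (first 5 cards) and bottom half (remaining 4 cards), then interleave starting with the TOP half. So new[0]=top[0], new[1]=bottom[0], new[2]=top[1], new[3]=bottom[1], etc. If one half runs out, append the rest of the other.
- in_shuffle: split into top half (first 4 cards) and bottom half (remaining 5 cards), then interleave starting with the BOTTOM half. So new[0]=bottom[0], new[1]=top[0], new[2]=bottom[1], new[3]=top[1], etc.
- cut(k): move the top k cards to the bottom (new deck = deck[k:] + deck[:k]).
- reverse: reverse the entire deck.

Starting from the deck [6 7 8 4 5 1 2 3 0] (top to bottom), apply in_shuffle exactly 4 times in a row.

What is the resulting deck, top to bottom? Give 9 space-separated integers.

After op 1 (in_shuffle): [5 6 1 7 2 8 3 4 0]
After op 2 (in_shuffle): [2 5 8 6 3 1 4 7 0]
After op 3 (in_shuffle): [3 2 1 5 4 8 7 6 0]
After op 4 (in_shuffle): [4 3 8 2 7 1 6 5 0]

Answer: 4 3 8 2 7 1 6 5 0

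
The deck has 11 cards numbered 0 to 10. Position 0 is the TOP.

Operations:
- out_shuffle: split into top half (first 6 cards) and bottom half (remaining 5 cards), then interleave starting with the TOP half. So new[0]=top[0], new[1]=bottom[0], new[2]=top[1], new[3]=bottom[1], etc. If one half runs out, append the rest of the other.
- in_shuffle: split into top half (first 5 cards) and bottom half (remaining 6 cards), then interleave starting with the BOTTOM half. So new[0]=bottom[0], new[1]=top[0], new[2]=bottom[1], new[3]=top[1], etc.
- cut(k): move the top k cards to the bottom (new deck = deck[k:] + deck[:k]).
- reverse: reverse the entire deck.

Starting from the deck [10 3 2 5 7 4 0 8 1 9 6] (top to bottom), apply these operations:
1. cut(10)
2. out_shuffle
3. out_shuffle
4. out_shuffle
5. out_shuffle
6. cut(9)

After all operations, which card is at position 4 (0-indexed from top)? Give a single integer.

Answer: 0

Derivation:
After op 1 (cut(10)): [6 10 3 2 5 7 4 0 8 1 9]
After op 2 (out_shuffle): [6 4 10 0 3 8 2 1 5 9 7]
After op 3 (out_shuffle): [6 2 4 1 10 5 0 9 3 7 8]
After op 4 (out_shuffle): [6 0 2 9 4 3 1 7 10 8 5]
After op 5 (out_shuffle): [6 1 0 7 2 10 9 8 4 5 3]
After op 6 (cut(9)): [5 3 6 1 0 7 2 10 9 8 4]
Position 4: card 0.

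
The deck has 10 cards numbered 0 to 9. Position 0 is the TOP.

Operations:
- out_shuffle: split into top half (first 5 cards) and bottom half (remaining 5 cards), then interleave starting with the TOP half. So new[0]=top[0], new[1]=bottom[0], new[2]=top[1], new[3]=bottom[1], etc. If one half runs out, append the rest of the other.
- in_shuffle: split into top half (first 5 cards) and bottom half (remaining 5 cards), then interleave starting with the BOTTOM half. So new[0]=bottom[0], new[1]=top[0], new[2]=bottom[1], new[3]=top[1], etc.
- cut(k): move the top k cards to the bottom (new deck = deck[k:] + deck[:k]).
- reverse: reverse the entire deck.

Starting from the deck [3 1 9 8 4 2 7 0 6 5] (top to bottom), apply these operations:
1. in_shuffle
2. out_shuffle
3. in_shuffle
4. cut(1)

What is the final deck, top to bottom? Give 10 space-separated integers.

Answer: 2 1 9 5 3 0 6 4 7 8

Derivation:
After op 1 (in_shuffle): [2 3 7 1 0 9 6 8 5 4]
After op 2 (out_shuffle): [2 9 3 6 7 8 1 5 0 4]
After op 3 (in_shuffle): [8 2 1 9 5 3 0 6 4 7]
After op 4 (cut(1)): [2 1 9 5 3 0 6 4 7 8]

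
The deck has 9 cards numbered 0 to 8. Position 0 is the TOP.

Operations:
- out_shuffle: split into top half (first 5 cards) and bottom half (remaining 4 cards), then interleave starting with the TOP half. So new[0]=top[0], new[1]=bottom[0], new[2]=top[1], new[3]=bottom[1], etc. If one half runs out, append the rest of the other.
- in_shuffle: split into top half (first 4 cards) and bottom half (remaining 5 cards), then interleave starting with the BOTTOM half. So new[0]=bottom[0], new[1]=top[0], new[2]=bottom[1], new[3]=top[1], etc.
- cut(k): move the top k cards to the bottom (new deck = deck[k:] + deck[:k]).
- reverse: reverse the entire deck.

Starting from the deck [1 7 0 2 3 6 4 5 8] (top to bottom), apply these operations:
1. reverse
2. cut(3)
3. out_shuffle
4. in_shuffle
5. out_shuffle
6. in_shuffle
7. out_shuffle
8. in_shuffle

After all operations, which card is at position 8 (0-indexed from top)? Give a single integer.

After op 1 (reverse): [8 5 4 6 3 2 0 7 1]
After op 2 (cut(3)): [6 3 2 0 7 1 8 5 4]
After op 3 (out_shuffle): [6 1 3 8 2 5 0 4 7]
After op 4 (in_shuffle): [2 6 5 1 0 3 4 8 7]
After op 5 (out_shuffle): [2 3 6 4 5 8 1 7 0]
After op 6 (in_shuffle): [5 2 8 3 1 6 7 4 0]
After op 7 (out_shuffle): [5 6 2 7 8 4 3 0 1]
After op 8 (in_shuffle): [8 5 4 6 3 2 0 7 1]
Position 8: card 1.

Answer: 1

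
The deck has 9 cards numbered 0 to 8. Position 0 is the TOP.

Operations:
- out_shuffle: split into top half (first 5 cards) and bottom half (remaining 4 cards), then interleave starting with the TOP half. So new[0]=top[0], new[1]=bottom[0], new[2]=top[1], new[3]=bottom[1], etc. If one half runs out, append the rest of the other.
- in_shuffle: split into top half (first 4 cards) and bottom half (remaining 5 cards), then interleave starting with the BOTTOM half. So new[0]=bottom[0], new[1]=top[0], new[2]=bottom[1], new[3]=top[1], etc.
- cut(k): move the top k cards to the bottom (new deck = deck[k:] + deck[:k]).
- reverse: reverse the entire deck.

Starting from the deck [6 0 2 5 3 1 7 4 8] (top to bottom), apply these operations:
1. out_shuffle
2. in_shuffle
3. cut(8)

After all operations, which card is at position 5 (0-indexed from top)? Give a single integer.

After op 1 (out_shuffle): [6 1 0 7 2 4 5 8 3]
After op 2 (in_shuffle): [2 6 4 1 5 0 8 7 3]
After op 3 (cut(8)): [3 2 6 4 1 5 0 8 7]
Position 5: card 5.

Answer: 5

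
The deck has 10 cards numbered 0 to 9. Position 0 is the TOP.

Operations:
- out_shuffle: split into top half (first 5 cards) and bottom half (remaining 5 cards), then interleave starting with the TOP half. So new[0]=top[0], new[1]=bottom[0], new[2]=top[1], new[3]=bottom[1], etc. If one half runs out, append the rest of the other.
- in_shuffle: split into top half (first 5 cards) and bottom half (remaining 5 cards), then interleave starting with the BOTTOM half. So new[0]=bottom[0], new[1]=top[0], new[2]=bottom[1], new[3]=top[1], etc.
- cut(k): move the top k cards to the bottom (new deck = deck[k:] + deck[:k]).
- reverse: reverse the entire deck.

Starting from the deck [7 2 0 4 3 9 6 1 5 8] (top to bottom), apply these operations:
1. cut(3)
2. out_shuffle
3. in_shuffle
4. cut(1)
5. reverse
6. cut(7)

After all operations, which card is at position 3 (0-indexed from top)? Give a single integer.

Answer: 7

Derivation:
After op 1 (cut(3)): [4 3 9 6 1 5 8 7 2 0]
After op 2 (out_shuffle): [4 5 3 8 9 7 6 2 1 0]
After op 3 (in_shuffle): [7 4 6 5 2 3 1 8 0 9]
After op 4 (cut(1)): [4 6 5 2 3 1 8 0 9 7]
After op 5 (reverse): [7 9 0 8 1 3 2 5 6 4]
After op 6 (cut(7)): [5 6 4 7 9 0 8 1 3 2]
Position 3: card 7.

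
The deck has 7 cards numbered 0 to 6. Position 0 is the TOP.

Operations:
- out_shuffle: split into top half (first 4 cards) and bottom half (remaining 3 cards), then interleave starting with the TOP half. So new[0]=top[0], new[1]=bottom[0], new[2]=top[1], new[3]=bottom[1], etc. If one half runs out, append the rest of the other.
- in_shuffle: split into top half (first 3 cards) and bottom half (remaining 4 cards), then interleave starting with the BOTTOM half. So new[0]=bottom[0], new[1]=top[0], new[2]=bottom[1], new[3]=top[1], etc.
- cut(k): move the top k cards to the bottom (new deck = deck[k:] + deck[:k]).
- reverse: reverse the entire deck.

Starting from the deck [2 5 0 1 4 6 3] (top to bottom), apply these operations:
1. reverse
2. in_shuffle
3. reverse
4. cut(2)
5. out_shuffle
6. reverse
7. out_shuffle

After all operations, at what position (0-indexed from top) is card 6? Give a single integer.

Answer: 1

Derivation:
After op 1 (reverse): [3 6 4 1 0 5 2]
After op 2 (in_shuffle): [1 3 0 6 5 4 2]
After op 3 (reverse): [2 4 5 6 0 3 1]
After op 4 (cut(2)): [5 6 0 3 1 2 4]
After op 5 (out_shuffle): [5 1 6 2 0 4 3]
After op 6 (reverse): [3 4 0 2 6 1 5]
After op 7 (out_shuffle): [3 6 4 1 0 5 2]
Card 6 is at position 1.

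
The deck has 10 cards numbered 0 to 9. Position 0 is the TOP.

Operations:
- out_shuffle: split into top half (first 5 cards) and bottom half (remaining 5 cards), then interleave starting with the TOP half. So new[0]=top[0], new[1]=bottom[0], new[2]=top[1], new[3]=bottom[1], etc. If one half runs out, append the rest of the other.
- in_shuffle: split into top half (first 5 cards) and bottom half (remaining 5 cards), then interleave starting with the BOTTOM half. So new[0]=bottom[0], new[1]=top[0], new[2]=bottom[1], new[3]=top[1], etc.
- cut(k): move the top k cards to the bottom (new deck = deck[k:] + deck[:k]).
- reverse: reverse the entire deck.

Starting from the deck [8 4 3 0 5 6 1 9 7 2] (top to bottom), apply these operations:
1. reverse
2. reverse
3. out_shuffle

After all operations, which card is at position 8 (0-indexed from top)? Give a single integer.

After op 1 (reverse): [2 7 9 1 6 5 0 3 4 8]
After op 2 (reverse): [8 4 3 0 5 6 1 9 7 2]
After op 3 (out_shuffle): [8 6 4 1 3 9 0 7 5 2]
Position 8: card 5.

Answer: 5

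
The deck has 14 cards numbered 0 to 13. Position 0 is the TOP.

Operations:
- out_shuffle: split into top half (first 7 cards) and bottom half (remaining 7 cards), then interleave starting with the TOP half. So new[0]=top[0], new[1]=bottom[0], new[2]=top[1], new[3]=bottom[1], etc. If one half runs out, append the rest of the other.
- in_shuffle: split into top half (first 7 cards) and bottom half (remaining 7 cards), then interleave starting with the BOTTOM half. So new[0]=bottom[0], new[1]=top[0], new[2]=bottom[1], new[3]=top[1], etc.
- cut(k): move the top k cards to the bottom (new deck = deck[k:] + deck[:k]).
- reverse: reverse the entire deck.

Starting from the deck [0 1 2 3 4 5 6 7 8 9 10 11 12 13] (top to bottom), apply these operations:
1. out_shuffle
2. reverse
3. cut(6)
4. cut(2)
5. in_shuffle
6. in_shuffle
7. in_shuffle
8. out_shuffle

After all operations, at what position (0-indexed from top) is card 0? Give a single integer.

Answer: 4

Derivation:
After op 1 (out_shuffle): [0 7 1 8 2 9 3 10 4 11 5 12 6 13]
After op 2 (reverse): [13 6 12 5 11 4 10 3 9 2 8 1 7 0]
After op 3 (cut(6)): [10 3 9 2 8 1 7 0 13 6 12 5 11 4]
After op 4 (cut(2)): [9 2 8 1 7 0 13 6 12 5 11 4 10 3]
After op 5 (in_shuffle): [6 9 12 2 5 8 11 1 4 7 10 0 3 13]
After op 6 (in_shuffle): [1 6 4 9 7 12 10 2 0 5 3 8 13 11]
After op 7 (in_shuffle): [2 1 0 6 5 4 3 9 8 7 13 12 11 10]
After op 8 (out_shuffle): [2 9 1 8 0 7 6 13 5 12 4 11 3 10]
Card 0 is at position 4.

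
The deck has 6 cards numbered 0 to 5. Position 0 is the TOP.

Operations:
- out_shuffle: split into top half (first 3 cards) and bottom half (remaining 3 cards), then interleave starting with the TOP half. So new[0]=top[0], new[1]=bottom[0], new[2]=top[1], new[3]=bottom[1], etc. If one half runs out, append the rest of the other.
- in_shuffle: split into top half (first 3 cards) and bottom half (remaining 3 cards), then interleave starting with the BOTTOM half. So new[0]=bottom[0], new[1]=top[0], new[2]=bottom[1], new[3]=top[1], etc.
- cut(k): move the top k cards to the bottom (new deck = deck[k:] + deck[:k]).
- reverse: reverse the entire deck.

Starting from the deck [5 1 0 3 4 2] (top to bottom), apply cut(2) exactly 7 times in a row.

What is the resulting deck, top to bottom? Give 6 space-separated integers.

Answer: 0 3 4 2 5 1

Derivation:
After op 1 (cut(2)): [0 3 4 2 5 1]
After op 2 (cut(2)): [4 2 5 1 0 3]
After op 3 (cut(2)): [5 1 0 3 4 2]
After op 4 (cut(2)): [0 3 4 2 5 1]
After op 5 (cut(2)): [4 2 5 1 0 3]
After op 6 (cut(2)): [5 1 0 3 4 2]
After op 7 (cut(2)): [0 3 4 2 5 1]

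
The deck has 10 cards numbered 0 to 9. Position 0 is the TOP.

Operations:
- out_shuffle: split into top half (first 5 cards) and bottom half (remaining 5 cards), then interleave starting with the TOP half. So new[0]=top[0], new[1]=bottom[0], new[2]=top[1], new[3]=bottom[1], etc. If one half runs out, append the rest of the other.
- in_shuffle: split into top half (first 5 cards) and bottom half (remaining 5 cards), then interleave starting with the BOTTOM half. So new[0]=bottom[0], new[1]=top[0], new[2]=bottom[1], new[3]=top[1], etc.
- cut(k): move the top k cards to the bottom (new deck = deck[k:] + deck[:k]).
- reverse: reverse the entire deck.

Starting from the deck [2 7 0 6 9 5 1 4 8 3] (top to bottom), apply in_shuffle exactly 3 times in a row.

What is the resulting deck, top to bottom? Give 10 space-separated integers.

Answer: 1 0 3 5 7 8 9 2 4 6

Derivation:
After op 1 (in_shuffle): [5 2 1 7 4 0 8 6 3 9]
After op 2 (in_shuffle): [0 5 8 2 6 1 3 7 9 4]
After op 3 (in_shuffle): [1 0 3 5 7 8 9 2 4 6]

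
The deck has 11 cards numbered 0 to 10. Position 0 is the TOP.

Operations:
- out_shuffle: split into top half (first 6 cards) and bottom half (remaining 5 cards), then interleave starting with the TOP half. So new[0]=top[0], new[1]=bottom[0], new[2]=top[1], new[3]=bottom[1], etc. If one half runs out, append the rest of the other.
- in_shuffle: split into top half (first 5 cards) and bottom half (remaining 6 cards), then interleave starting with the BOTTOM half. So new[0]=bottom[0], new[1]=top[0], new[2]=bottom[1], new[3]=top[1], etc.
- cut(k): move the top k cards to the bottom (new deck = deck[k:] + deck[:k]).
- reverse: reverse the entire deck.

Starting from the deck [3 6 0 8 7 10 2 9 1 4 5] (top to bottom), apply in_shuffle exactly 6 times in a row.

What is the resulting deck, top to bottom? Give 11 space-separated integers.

Answer: 7 4 8 1 0 9 6 2 3 10 5

Derivation:
After op 1 (in_shuffle): [10 3 2 6 9 0 1 8 4 7 5]
After op 2 (in_shuffle): [0 10 1 3 8 2 4 6 7 9 5]
After op 3 (in_shuffle): [2 0 4 10 6 1 7 3 9 8 5]
After op 4 (in_shuffle): [1 2 7 0 3 4 9 10 8 6 5]
After op 5 (in_shuffle): [4 1 9 2 10 7 8 0 6 3 5]
After op 6 (in_shuffle): [7 4 8 1 0 9 6 2 3 10 5]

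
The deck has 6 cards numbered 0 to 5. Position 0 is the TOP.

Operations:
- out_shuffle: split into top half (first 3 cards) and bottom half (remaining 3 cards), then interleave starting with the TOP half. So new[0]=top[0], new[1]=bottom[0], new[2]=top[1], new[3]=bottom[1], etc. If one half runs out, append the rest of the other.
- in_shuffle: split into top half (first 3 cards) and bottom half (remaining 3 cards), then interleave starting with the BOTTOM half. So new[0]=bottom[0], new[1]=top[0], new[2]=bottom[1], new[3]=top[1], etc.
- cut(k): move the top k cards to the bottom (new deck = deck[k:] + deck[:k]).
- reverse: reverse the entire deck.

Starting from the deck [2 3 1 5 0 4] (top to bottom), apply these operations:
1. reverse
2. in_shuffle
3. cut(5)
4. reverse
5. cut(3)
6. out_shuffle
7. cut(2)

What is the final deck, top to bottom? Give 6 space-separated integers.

Answer: 1 0 5 3 4 2

Derivation:
After op 1 (reverse): [4 0 5 1 3 2]
After op 2 (in_shuffle): [1 4 3 0 2 5]
After op 3 (cut(5)): [5 1 4 3 0 2]
After op 4 (reverse): [2 0 3 4 1 5]
After op 5 (cut(3)): [4 1 5 2 0 3]
After op 6 (out_shuffle): [4 2 1 0 5 3]
After op 7 (cut(2)): [1 0 5 3 4 2]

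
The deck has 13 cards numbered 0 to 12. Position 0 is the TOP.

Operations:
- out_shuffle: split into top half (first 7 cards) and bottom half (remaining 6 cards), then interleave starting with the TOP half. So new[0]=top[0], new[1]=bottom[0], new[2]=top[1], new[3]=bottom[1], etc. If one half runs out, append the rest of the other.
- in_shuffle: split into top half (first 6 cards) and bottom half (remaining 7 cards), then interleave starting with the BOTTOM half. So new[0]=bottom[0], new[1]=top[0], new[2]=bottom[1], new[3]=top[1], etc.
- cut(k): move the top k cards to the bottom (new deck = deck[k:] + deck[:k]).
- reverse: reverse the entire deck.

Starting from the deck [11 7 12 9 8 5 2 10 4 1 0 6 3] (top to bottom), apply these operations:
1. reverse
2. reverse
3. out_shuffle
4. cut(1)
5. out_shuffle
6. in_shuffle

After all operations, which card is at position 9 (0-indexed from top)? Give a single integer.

After op 1 (reverse): [3 6 0 1 4 10 2 5 8 9 12 7 11]
After op 2 (reverse): [11 7 12 9 8 5 2 10 4 1 0 6 3]
After op 3 (out_shuffle): [11 10 7 4 12 1 9 0 8 6 5 3 2]
After op 4 (cut(1)): [10 7 4 12 1 9 0 8 6 5 3 2 11]
After op 5 (out_shuffle): [10 8 7 6 4 5 12 3 1 2 9 11 0]
After op 6 (in_shuffle): [12 10 3 8 1 7 2 6 9 4 11 5 0]
Position 9: card 4.

Answer: 4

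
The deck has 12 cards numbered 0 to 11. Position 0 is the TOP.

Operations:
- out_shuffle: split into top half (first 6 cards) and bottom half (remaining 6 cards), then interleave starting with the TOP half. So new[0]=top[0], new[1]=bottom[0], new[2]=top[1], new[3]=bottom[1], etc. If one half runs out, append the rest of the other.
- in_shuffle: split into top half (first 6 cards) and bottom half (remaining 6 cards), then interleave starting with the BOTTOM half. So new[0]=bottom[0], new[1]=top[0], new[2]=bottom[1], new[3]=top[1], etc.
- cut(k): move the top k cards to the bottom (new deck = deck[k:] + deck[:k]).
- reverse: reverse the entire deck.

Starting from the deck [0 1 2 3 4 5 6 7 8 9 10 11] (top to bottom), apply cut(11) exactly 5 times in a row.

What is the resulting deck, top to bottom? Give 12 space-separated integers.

Answer: 7 8 9 10 11 0 1 2 3 4 5 6

Derivation:
After op 1 (cut(11)): [11 0 1 2 3 4 5 6 7 8 9 10]
After op 2 (cut(11)): [10 11 0 1 2 3 4 5 6 7 8 9]
After op 3 (cut(11)): [9 10 11 0 1 2 3 4 5 6 7 8]
After op 4 (cut(11)): [8 9 10 11 0 1 2 3 4 5 6 7]
After op 5 (cut(11)): [7 8 9 10 11 0 1 2 3 4 5 6]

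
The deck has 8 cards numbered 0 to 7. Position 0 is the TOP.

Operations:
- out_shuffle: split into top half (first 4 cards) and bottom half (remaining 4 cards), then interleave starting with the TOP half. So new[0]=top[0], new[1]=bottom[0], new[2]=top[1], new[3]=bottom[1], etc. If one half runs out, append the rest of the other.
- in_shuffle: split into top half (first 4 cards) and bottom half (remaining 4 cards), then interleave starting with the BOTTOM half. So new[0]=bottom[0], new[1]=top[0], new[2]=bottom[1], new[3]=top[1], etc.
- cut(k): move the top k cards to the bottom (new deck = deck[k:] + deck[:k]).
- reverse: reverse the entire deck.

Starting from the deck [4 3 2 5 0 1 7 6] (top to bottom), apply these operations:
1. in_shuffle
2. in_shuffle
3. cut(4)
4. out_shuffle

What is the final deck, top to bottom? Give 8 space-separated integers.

Answer: 6 7 1 0 5 2 3 4

Derivation:
After op 1 (in_shuffle): [0 4 1 3 7 2 6 5]
After op 2 (in_shuffle): [7 0 2 4 6 1 5 3]
After op 3 (cut(4)): [6 1 5 3 7 0 2 4]
After op 4 (out_shuffle): [6 7 1 0 5 2 3 4]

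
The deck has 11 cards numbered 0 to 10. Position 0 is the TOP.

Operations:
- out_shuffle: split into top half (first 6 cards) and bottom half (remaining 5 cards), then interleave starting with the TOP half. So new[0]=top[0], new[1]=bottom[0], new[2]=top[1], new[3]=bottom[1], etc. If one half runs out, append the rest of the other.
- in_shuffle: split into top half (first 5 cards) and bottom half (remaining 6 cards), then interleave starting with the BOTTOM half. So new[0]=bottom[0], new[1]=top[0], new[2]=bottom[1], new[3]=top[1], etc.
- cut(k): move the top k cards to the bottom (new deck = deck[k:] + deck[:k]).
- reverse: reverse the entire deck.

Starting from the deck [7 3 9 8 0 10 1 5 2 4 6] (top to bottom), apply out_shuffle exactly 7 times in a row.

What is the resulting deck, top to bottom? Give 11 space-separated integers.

Answer: 7 2 10 9 6 5 0 3 4 1 8

Derivation:
After op 1 (out_shuffle): [7 1 3 5 9 2 8 4 0 6 10]
After op 2 (out_shuffle): [7 8 1 4 3 0 5 6 9 10 2]
After op 3 (out_shuffle): [7 5 8 6 1 9 4 10 3 2 0]
After op 4 (out_shuffle): [7 4 5 10 8 3 6 2 1 0 9]
After op 5 (out_shuffle): [7 6 4 2 5 1 10 0 8 9 3]
After op 6 (out_shuffle): [7 10 6 0 4 8 2 9 5 3 1]
After op 7 (out_shuffle): [7 2 10 9 6 5 0 3 4 1 8]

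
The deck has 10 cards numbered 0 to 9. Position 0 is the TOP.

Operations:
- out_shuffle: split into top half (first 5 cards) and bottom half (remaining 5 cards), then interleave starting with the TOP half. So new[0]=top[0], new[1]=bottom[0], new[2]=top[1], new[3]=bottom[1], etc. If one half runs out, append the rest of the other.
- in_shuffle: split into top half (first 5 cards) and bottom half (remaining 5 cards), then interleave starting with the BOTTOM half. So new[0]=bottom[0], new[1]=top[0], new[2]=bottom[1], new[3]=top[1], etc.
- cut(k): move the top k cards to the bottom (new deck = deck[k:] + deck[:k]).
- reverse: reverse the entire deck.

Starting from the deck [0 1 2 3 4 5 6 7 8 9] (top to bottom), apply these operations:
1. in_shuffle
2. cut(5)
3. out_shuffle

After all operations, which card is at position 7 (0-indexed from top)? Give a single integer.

Answer: 1

Derivation:
After op 1 (in_shuffle): [5 0 6 1 7 2 8 3 9 4]
After op 2 (cut(5)): [2 8 3 9 4 5 0 6 1 7]
After op 3 (out_shuffle): [2 5 8 0 3 6 9 1 4 7]
Position 7: card 1.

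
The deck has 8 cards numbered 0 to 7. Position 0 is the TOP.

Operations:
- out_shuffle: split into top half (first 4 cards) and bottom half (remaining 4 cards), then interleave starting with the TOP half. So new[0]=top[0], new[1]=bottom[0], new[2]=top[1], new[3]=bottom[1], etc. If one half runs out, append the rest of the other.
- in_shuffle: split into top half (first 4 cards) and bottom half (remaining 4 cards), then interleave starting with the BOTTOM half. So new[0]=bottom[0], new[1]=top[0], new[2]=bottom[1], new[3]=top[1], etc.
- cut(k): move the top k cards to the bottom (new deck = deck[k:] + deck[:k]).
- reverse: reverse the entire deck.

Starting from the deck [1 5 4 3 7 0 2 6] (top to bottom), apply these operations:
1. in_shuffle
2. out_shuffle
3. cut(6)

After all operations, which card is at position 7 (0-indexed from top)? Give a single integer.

Answer: 6

Derivation:
After op 1 (in_shuffle): [7 1 0 5 2 4 6 3]
After op 2 (out_shuffle): [7 2 1 4 0 6 5 3]
After op 3 (cut(6)): [5 3 7 2 1 4 0 6]
Position 7: card 6.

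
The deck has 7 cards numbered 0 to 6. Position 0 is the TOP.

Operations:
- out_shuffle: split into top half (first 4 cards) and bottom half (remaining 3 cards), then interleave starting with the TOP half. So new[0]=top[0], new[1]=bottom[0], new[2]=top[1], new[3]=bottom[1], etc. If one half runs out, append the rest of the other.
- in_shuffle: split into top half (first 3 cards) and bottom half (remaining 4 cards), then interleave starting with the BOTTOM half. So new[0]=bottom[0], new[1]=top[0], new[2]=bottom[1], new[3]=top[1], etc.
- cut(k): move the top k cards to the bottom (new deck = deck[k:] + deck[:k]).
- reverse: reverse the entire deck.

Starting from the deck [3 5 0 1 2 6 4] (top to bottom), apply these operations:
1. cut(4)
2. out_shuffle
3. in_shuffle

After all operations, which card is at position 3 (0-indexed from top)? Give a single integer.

Answer: 5

Derivation:
After op 1 (cut(4)): [2 6 4 3 5 0 1]
After op 2 (out_shuffle): [2 5 6 0 4 1 3]
After op 3 (in_shuffle): [0 2 4 5 1 6 3]
Position 3: card 5.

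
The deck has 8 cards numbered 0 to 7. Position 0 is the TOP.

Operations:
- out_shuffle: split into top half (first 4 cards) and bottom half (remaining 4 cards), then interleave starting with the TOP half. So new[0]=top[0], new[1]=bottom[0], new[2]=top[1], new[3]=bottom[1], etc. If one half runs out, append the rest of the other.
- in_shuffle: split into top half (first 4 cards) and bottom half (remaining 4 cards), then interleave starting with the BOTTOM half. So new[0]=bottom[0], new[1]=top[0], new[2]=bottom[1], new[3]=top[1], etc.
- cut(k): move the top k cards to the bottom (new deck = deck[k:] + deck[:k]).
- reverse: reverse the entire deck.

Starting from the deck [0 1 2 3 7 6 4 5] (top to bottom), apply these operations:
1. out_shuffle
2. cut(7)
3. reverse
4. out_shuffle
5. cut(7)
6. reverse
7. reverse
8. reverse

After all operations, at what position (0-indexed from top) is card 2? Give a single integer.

After op 1 (out_shuffle): [0 7 1 6 2 4 3 5]
After op 2 (cut(7)): [5 0 7 1 6 2 4 3]
After op 3 (reverse): [3 4 2 6 1 7 0 5]
After op 4 (out_shuffle): [3 1 4 7 2 0 6 5]
After op 5 (cut(7)): [5 3 1 4 7 2 0 6]
After op 6 (reverse): [6 0 2 7 4 1 3 5]
After op 7 (reverse): [5 3 1 4 7 2 0 6]
After op 8 (reverse): [6 0 2 7 4 1 3 5]
Card 2 is at position 2.

Answer: 2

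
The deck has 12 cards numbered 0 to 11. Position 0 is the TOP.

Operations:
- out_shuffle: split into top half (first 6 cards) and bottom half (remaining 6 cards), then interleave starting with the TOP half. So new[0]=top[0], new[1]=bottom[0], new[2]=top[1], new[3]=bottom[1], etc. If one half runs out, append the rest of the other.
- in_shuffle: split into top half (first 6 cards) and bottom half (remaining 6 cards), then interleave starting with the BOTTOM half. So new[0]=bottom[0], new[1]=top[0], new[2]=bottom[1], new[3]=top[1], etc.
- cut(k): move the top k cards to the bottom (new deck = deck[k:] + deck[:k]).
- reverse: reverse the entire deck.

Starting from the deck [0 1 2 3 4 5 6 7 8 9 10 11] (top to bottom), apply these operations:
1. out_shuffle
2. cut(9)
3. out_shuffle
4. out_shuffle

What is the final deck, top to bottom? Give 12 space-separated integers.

Answer: 10 0 7 3 5 6 2 9 11 1 8 4

Derivation:
After op 1 (out_shuffle): [0 6 1 7 2 8 3 9 4 10 5 11]
After op 2 (cut(9)): [10 5 11 0 6 1 7 2 8 3 9 4]
After op 3 (out_shuffle): [10 7 5 2 11 8 0 3 6 9 1 4]
After op 4 (out_shuffle): [10 0 7 3 5 6 2 9 11 1 8 4]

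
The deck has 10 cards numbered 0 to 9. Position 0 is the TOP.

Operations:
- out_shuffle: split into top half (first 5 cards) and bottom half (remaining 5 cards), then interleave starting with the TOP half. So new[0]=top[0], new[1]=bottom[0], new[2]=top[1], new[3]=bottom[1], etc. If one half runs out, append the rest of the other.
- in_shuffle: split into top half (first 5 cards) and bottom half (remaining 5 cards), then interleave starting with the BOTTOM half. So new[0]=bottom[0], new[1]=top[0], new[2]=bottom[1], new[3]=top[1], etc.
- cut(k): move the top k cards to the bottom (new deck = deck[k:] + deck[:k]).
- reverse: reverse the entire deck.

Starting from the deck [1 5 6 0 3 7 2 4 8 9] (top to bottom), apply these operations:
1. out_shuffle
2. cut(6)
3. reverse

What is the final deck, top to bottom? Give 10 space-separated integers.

Answer: 4 6 2 5 7 1 9 3 8 0

Derivation:
After op 1 (out_shuffle): [1 7 5 2 6 4 0 8 3 9]
After op 2 (cut(6)): [0 8 3 9 1 7 5 2 6 4]
After op 3 (reverse): [4 6 2 5 7 1 9 3 8 0]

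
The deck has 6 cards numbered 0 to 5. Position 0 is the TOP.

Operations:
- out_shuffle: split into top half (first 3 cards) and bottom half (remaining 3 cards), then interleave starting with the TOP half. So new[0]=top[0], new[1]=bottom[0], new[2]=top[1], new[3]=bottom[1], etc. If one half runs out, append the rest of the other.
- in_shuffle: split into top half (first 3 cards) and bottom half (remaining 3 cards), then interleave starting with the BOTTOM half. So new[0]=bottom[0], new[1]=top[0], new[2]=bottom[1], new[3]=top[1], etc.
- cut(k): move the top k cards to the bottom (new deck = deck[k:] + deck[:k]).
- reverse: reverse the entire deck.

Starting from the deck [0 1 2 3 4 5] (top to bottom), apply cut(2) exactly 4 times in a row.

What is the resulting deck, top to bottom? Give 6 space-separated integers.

After op 1 (cut(2)): [2 3 4 5 0 1]
After op 2 (cut(2)): [4 5 0 1 2 3]
After op 3 (cut(2)): [0 1 2 3 4 5]
After op 4 (cut(2)): [2 3 4 5 0 1]

Answer: 2 3 4 5 0 1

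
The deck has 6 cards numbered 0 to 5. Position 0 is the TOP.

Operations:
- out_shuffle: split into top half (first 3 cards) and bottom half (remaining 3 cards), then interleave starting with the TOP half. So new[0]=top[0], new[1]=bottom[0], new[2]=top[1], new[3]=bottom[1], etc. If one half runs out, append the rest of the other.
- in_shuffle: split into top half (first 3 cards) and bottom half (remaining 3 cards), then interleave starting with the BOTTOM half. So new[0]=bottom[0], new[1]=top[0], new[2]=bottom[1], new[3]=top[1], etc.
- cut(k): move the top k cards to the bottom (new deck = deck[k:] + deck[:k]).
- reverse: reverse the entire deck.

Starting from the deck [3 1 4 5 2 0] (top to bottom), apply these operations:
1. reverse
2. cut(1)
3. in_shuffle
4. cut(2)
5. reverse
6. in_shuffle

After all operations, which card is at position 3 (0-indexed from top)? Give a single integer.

After op 1 (reverse): [0 2 5 4 1 3]
After op 2 (cut(1)): [2 5 4 1 3 0]
After op 3 (in_shuffle): [1 2 3 5 0 4]
After op 4 (cut(2)): [3 5 0 4 1 2]
After op 5 (reverse): [2 1 4 0 5 3]
After op 6 (in_shuffle): [0 2 5 1 3 4]
Position 3: card 1.

Answer: 1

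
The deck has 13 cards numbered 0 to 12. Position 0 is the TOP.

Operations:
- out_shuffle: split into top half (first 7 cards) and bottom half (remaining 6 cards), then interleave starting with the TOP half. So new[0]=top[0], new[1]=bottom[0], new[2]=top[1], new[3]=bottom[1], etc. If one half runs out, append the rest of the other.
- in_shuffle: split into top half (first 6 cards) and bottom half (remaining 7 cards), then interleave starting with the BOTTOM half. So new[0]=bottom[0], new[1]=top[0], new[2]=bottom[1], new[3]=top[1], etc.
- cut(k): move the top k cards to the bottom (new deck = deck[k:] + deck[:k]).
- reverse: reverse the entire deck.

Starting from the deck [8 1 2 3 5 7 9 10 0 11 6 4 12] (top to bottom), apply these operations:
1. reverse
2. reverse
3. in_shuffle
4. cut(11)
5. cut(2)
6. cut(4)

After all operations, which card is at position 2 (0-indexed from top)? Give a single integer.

Answer: 11

Derivation:
After op 1 (reverse): [12 4 6 11 0 10 9 7 5 3 2 1 8]
After op 2 (reverse): [8 1 2 3 5 7 9 10 0 11 6 4 12]
After op 3 (in_shuffle): [9 8 10 1 0 2 11 3 6 5 4 7 12]
After op 4 (cut(11)): [7 12 9 8 10 1 0 2 11 3 6 5 4]
After op 5 (cut(2)): [9 8 10 1 0 2 11 3 6 5 4 7 12]
After op 6 (cut(4)): [0 2 11 3 6 5 4 7 12 9 8 10 1]
Position 2: card 11.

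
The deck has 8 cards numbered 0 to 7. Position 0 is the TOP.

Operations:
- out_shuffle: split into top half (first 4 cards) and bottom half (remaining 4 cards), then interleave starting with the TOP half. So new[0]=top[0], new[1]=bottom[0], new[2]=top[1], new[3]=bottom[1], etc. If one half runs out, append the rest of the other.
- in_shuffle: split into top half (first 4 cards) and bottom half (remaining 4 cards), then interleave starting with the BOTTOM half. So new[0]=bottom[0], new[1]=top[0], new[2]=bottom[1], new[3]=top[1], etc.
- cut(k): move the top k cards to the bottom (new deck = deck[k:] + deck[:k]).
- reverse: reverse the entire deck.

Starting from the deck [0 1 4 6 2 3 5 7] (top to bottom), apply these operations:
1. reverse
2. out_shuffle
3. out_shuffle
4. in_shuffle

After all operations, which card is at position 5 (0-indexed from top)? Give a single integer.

Answer: 6

Derivation:
After op 1 (reverse): [7 5 3 2 6 4 1 0]
After op 2 (out_shuffle): [7 6 5 4 3 1 2 0]
After op 3 (out_shuffle): [7 3 6 1 5 2 4 0]
After op 4 (in_shuffle): [5 7 2 3 4 6 0 1]
Position 5: card 6.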